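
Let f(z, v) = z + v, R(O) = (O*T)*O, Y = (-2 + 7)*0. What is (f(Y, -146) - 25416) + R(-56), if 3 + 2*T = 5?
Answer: -22426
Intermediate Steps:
T = 1 (T = -3/2 + (½)*5 = -3/2 + 5/2 = 1)
Y = 0 (Y = 5*0 = 0)
R(O) = O² (R(O) = (O*1)*O = O*O = O²)
f(z, v) = v + z
(f(Y, -146) - 25416) + R(-56) = ((-146 + 0) - 25416) + (-56)² = (-146 - 25416) + 3136 = -25562 + 3136 = -22426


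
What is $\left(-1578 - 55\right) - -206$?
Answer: $-1427$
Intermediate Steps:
$\left(-1578 - 55\right) - -206 = -1633 + \left(-780 + 986\right) = -1633 + 206 = -1427$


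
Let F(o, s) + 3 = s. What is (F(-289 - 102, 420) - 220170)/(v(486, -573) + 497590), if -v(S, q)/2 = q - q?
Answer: -219753/497590 ≈ -0.44163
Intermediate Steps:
v(S, q) = 0 (v(S, q) = -2*(q - q) = -2*0 = 0)
F(o, s) = -3 + s
(F(-289 - 102, 420) - 220170)/(v(486, -573) + 497590) = ((-3 + 420) - 220170)/(0 + 497590) = (417 - 220170)/497590 = -219753*1/497590 = -219753/497590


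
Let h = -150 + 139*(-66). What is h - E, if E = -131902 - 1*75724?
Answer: 198302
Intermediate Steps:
h = -9324 (h = -150 - 9174 = -9324)
E = -207626 (E = -131902 - 75724 = -207626)
h - E = -9324 - 1*(-207626) = -9324 + 207626 = 198302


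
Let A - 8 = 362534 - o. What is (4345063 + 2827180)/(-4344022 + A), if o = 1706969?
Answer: -551711/437573 ≈ -1.2608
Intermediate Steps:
A = -1344427 (A = 8 + (362534 - 1*1706969) = 8 + (362534 - 1706969) = 8 - 1344435 = -1344427)
(4345063 + 2827180)/(-4344022 + A) = (4345063 + 2827180)/(-4344022 - 1344427) = 7172243/(-5688449) = 7172243*(-1/5688449) = -551711/437573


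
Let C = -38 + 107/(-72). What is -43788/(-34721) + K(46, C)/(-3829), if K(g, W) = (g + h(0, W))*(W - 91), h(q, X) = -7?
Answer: 8264591383/3190721016 ≈ 2.5902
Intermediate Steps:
C = -2843/72 (C = -38 + 107*(-1/72) = -38 - 107/72 = -2843/72 ≈ -39.486)
K(g, W) = (-91 + W)*(-7 + g) (K(g, W) = (g - 7)*(W - 91) = (-7 + g)*(-91 + W) = (-91 + W)*(-7 + g))
-43788/(-34721) + K(46, C)/(-3829) = -43788/(-34721) + (637 - 91*46 - 7*(-2843/72) - 2843/72*46)/(-3829) = -43788*(-1/34721) + (637 - 4186 + 19901/72 - 65389/36)*(-1/3829) = 43788/34721 - 122135/24*(-1/3829) = 43788/34721 + 122135/91896 = 8264591383/3190721016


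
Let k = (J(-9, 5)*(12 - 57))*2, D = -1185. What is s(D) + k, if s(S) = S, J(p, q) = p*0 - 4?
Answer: -825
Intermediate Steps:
J(p, q) = -4 (J(p, q) = 0 - 4 = -4)
k = 360 (k = -4*(12 - 57)*2 = -4*(-45)*2 = 180*2 = 360)
s(D) + k = -1185 + 360 = -825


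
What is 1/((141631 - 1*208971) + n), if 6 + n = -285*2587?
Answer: -1/804641 ≈ -1.2428e-6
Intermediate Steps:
n = -737301 (n = -6 - 285*2587 = -6 - 737295 = -737301)
1/((141631 - 1*208971) + n) = 1/((141631 - 1*208971) - 737301) = 1/((141631 - 208971) - 737301) = 1/(-67340 - 737301) = 1/(-804641) = -1/804641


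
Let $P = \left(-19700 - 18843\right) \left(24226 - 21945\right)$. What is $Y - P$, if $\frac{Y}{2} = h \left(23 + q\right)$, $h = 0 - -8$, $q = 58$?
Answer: $87917879$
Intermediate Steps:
$h = 8$ ($h = 0 + 8 = 8$)
$Y = 1296$ ($Y = 2 \cdot 8 \left(23 + 58\right) = 2 \cdot 8 \cdot 81 = 2 \cdot 648 = 1296$)
$P = -87916583$ ($P = \left(-38543\right) 2281 = -87916583$)
$Y - P = 1296 - -87916583 = 1296 + 87916583 = 87917879$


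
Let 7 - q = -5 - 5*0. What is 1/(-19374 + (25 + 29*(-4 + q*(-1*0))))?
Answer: -1/19465 ≈ -5.1374e-5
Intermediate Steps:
q = 12 (q = 7 - (-5 - 5*0) = 7 - (-5 + 0) = 7 - 1*(-5) = 7 + 5 = 12)
1/(-19374 + (25 + 29*(-4 + q*(-1*0)))) = 1/(-19374 + (25 + 29*(-4 + 12*(-1*0)))) = 1/(-19374 + (25 + 29*(-4 + 12*0))) = 1/(-19374 + (25 + 29*(-4 + 0))) = 1/(-19374 + (25 + 29*(-4))) = 1/(-19374 + (25 - 116)) = 1/(-19374 - 91) = 1/(-19465) = -1/19465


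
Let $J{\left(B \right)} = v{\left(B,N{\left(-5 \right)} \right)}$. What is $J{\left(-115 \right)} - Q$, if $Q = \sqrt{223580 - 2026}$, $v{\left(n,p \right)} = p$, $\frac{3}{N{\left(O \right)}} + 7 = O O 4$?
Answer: $\frac{1}{31} - \sqrt{221554} \approx -470.66$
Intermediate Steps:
$N{\left(O \right)} = \frac{3}{-7 + 4 O^{2}}$ ($N{\left(O \right)} = \frac{3}{-7 + O O 4} = \frac{3}{-7 + O^{2} \cdot 4} = \frac{3}{-7 + 4 O^{2}}$)
$J{\left(B \right)} = \frac{1}{31}$ ($J{\left(B \right)} = \frac{3}{-7 + 4 \left(-5\right)^{2}} = \frac{3}{-7 + 4 \cdot 25} = \frac{3}{-7 + 100} = \frac{3}{93} = 3 \cdot \frac{1}{93} = \frac{1}{31}$)
$Q = \sqrt{221554} \approx 470.7$
$J{\left(-115 \right)} - Q = \frac{1}{31} - \sqrt{221554}$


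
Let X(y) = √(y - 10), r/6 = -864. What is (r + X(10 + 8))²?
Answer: 26873864 - 20736*√2 ≈ 2.6845e+7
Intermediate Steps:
r = -5184 (r = 6*(-864) = -5184)
X(y) = √(-10 + y)
(r + X(10 + 8))² = (-5184 + √(-10 + (10 + 8)))² = (-5184 + √(-10 + 18))² = (-5184 + √8)² = (-5184 + 2*√2)²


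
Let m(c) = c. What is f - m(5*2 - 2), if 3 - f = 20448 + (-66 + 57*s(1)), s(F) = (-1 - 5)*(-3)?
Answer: -21413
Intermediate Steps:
s(F) = 18 (s(F) = -6*(-3) = 18)
f = -21405 (f = 3 - (20448 + (-66 + 57*18)) = 3 - (20448 + (-66 + 1026)) = 3 - (20448 + 960) = 3 - 1*21408 = 3 - 21408 = -21405)
f - m(5*2 - 2) = -21405 - (5*2 - 2) = -21405 - (10 - 2) = -21405 - 1*8 = -21405 - 8 = -21413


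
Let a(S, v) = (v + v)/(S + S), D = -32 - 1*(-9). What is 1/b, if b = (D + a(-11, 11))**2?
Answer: 1/576 ≈ 0.0017361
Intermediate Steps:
D = -23 (D = -32 + 9 = -23)
a(S, v) = v/S (a(S, v) = (2*v)/((2*S)) = (2*v)*(1/(2*S)) = v/S)
b = 576 (b = (-23 + 11/(-11))**2 = (-23 + 11*(-1/11))**2 = (-23 - 1)**2 = (-24)**2 = 576)
1/b = 1/576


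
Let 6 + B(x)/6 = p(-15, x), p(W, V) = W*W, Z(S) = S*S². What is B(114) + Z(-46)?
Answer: -96022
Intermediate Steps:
Z(S) = S³
p(W, V) = W²
B(x) = 1314 (B(x) = -36 + 6*(-15)² = -36 + 6*225 = -36 + 1350 = 1314)
B(114) + Z(-46) = 1314 + (-46)³ = 1314 - 97336 = -96022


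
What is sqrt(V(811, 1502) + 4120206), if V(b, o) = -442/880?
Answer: sqrt(199417946090)/220 ≈ 2029.8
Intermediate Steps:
V(b, o) = -221/440 (V(b, o) = -442*1/880 = -221/440)
sqrt(V(811, 1502) + 4120206) = sqrt(-221/440 + 4120206) = sqrt(1812890419/440) = sqrt(199417946090)/220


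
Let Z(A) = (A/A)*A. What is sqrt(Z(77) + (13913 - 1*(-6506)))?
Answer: 4*sqrt(1281) ≈ 143.16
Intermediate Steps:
Z(A) = A (Z(A) = 1*A = A)
sqrt(Z(77) + (13913 - 1*(-6506))) = sqrt(77 + (13913 - 1*(-6506))) = sqrt(77 + (13913 + 6506)) = sqrt(77 + 20419) = sqrt(20496) = 4*sqrt(1281)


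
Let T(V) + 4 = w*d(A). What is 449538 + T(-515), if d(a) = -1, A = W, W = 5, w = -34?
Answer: 449568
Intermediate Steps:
A = 5
T(V) = 30 (T(V) = -4 - 34*(-1) = -4 + 34 = 30)
449538 + T(-515) = 449538 + 30 = 449568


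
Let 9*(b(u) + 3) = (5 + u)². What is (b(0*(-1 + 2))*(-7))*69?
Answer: 322/3 ≈ 107.33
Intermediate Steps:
b(u) = -3 + (5 + u)²/9
(b(0*(-1 + 2))*(-7))*69 = ((-3 + (5 + 0*(-1 + 2))²/9)*(-7))*69 = ((-3 + (5 + 0*1)²/9)*(-7))*69 = ((-3 + (5 + 0)²/9)*(-7))*69 = ((-3 + (⅑)*5²)*(-7))*69 = ((-3 + (⅑)*25)*(-7))*69 = ((-3 + 25/9)*(-7))*69 = -2/9*(-7)*69 = (14/9)*69 = 322/3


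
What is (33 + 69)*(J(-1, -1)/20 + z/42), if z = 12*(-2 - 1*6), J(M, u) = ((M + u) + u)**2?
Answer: -13107/70 ≈ -187.24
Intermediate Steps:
J(M, u) = (M + 2*u)**2
z = -96 (z = 12*(-2 - 6) = 12*(-8) = -96)
(33 + 69)*(J(-1, -1)/20 + z/42) = (33 + 69)*((-1 + 2*(-1))**2/20 - 96/42) = 102*((-1 - 2)**2*(1/20) - 96*1/42) = 102*((-3)**2*(1/20) - 16/7) = 102*(9*(1/20) - 16/7) = 102*(9/20 - 16/7) = 102*(-257/140) = -13107/70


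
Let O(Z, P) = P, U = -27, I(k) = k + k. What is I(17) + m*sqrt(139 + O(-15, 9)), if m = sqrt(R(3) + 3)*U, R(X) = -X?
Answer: 34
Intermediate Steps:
I(k) = 2*k
m = 0 (m = sqrt(-1*3 + 3)*(-27) = sqrt(-3 + 3)*(-27) = sqrt(0)*(-27) = 0*(-27) = 0)
I(17) + m*sqrt(139 + O(-15, 9)) = 2*17 + 0*sqrt(139 + 9) = 34 + 0*sqrt(148) = 34 + 0*(2*sqrt(37)) = 34 + 0 = 34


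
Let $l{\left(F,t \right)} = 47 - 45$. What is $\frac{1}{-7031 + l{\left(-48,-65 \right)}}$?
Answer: $- \frac{1}{7029} \approx -0.00014227$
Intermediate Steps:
$l{\left(F,t \right)} = 2$ ($l{\left(F,t \right)} = 47 - 45 = 2$)
$\frac{1}{-7031 + l{\left(-48,-65 \right)}} = \frac{1}{-7031 + 2} = \frac{1}{-7029} = - \frac{1}{7029}$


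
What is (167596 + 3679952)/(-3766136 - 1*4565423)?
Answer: -3847548/8331559 ≈ -0.46180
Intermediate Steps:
(167596 + 3679952)/(-3766136 - 1*4565423) = 3847548/(-3766136 - 4565423) = 3847548/(-8331559) = 3847548*(-1/8331559) = -3847548/8331559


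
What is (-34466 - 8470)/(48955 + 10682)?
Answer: -14312/19879 ≈ -0.71996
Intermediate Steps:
(-34466 - 8470)/(48955 + 10682) = -42936/59637 = -42936*1/59637 = -14312/19879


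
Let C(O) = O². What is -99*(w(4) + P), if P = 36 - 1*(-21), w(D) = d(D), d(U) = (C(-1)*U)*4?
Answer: -7227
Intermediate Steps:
d(U) = 4*U (d(U) = ((-1)²*U)*4 = (1*U)*4 = U*4 = 4*U)
w(D) = 4*D
P = 57 (P = 36 + 21 = 57)
-99*(w(4) + P) = -99*(4*4 + 57) = -99*(16 + 57) = -99*73 = -7227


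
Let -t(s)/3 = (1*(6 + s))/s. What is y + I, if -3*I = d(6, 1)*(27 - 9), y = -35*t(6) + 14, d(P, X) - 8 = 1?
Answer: 170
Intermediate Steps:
d(P, X) = 9 (d(P, X) = 8 + 1 = 9)
t(s) = -3*(6 + s)/s (t(s) = -3*1*(6 + s)/s = -3*(6 + s)/s)
y = 224 (y = -35*(-3 - 18/6) + 14 = -35*(-3 - 18*⅙) + 14 = -35*(-3 - 3) + 14 = -35*(-6) + 14 = 210 + 14 = 224)
I = -54 (I = -3*(27 - 9) = -3*18 = -⅓*162 = -54)
y + I = 224 - 54 = 170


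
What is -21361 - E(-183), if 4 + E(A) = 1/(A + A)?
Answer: -7816661/366 ≈ -21357.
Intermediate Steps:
E(A) = -4 + 1/(2*A) (E(A) = -4 + 1/(A + A) = -4 + 1/(2*A))
-21361 - E(-183) = -21361 - (-4 + (½)/(-183)) = -21361 - (-4 + (½)*(-1/183)) = -21361 - (-4 - 1/366) = -21361 - 1*(-1465/366) = -21361 + 1465/366 = -7816661/366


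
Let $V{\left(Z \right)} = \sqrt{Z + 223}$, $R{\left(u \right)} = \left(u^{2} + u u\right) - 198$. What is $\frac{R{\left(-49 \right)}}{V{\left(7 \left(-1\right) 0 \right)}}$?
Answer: $\frac{4604 \sqrt{223}}{223} \approx 308.31$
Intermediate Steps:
$R{\left(u \right)} = -198 + 2 u^{2}$ ($R{\left(u \right)} = \left(u^{2} + u^{2}\right) - 198 = 2 u^{2} - 198 = -198 + 2 u^{2}$)
$V{\left(Z \right)} = \sqrt{223 + Z}$
$\frac{R{\left(-49 \right)}}{V{\left(7 \left(-1\right) 0 \right)}} = \frac{-198 + 2 \left(-49\right)^{2}}{\sqrt{223 + 7 \left(-1\right) 0}} = \frac{-198 + 2 \cdot 2401}{\sqrt{223 - 0}} = \frac{-198 + 4802}{\sqrt{223 + 0}} = \frac{4604}{\sqrt{223}} = 4604 \frac{\sqrt{223}}{223} = \frac{4604 \sqrt{223}}{223}$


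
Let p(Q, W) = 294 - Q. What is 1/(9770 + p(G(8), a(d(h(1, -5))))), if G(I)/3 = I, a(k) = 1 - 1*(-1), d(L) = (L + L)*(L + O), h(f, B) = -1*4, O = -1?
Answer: 1/10040 ≈ 9.9602e-5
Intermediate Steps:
h(f, B) = -4
d(L) = 2*L*(-1 + L) (d(L) = (L + L)*(L - 1) = (2*L)*(-1 + L) = 2*L*(-1 + L))
a(k) = 2 (a(k) = 1 + 1 = 2)
G(I) = 3*I
1/(9770 + p(G(8), a(d(h(1, -5))))) = 1/(9770 + (294 - 3*8)) = 1/(9770 + (294 - 1*24)) = 1/(9770 + (294 - 24)) = 1/(9770 + 270) = 1/10040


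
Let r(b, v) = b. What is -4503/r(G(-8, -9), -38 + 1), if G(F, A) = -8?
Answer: 4503/8 ≈ 562.88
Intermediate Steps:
-4503/r(G(-8, -9), -38 + 1) = -4503/(-8) = -4503*(-⅛) = 4503/8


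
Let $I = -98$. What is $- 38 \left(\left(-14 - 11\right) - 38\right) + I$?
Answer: $2296$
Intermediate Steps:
$- 38 \left(\left(-14 - 11\right) - 38\right) + I = - 38 \left(\left(-14 - 11\right) - 38\right) - 98 = - 38 \left(-25 - 38\right) - 98 = \left(-38\right) \left(-63\right) - 98 = 2394 - 98 = 2296$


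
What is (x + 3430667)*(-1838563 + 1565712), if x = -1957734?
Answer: -401891241983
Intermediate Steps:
(x + 3430667)*(-1838563 + 1565712) = (-1957734 + 3430667)*(-1838563 + 1565712) = 1472933*(-272851) = -401891241983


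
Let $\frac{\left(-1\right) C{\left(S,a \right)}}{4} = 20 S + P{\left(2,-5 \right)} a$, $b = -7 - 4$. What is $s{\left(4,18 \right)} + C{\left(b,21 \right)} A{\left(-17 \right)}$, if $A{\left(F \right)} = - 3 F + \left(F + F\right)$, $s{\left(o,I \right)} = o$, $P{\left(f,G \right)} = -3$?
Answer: $19248$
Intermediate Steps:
$b = -11$
$A{\left(F \right)} = - F$ ($A{\left(F \right)} = - 3 F + 2 F = - F$)
$C{\left(S,a \right)} = - 80 S + 12 a$ ($C{\left(S,a \right)} = - 4 \left(20 S - 3 a\right) = - 4 \left(- 3 a + 20 S\right) = - 80 S + 12 a$)
$s{\left(4,18 \right)} + C{\left(b,21 \right)} A{\left(-17 \right)} = 4 + \left(\left(-80\right) \left(-11\right) + 12 \cdot 21\right) \left(\left(-1\right) \left(-17\right)\right) = 4 + \left(880 + 252\right) 17 = 4 + 1132 \cdot 17 = 4 + 19244 = 19248$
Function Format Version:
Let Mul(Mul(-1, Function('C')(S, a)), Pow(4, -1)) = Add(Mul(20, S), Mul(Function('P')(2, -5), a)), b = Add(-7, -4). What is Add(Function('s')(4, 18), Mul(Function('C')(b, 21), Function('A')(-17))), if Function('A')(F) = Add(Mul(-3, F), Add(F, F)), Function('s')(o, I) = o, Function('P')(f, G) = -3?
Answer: 19248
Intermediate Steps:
b = -11
Function('A')(F) = Mul(-1, F) (Function('A')(F) = Add(Mul(-3, F), Mul(2, F)) = Mul(-1, F))
Function('C')(S, a) = Add(Mul(-80, S), Mul(12, a)) (Function('C')(S, a) = Mul(-4, Add(Mul(20, S), Mul(-3, a))) = Mul(-4, Add(Mul(-3, a), Mul(20, S))) = Add(Mul(-80, S), Mul(12, a)))
Add(Function('s')(4, 18), Mul(Function('C')(b, 21), Function('A')(-17))) = Add(4, Mul(Add(Mul(-80, -11), Mul(12, 21)), Mul(-1, -17))) = Add(4, Mul(Add(880, 252), 17)) = Add(4, Mul(1132, 17)) = Add(4, 19244) = 19248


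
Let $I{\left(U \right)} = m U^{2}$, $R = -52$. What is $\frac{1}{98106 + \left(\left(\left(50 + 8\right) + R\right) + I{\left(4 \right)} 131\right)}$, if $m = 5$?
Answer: $\frac{1}{108592} \approx 9.2088 \cdot 10^{-6}$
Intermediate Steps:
$I{\left(U \right)} = 5 U^{2}$
$\frac{1}{98106 + \left(\left(\left(50 + 8\right) + R\right) + I{\left(4 \right)} 131\right)} = \frac{1}{98106 + \left(\left(\left(50 + 8\right) - 52\right) + 5 \cdot 4^{2} \cdot 131\right)} = \frac{1}{98106 + \left(\left(58 - 52\right) + 5 \cdot 16 \cdot 131\right)} = \frac{1}{98106 + \left(6 + 80 \cdot 131\right)} = \frac{1}{98106 + \left(6 + 10480\right)} = \frac{1}{98106 + 10486} = \frac{1}{108592}$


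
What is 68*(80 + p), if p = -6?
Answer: 5032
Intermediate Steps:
68*(80 + p) = 68*(80 - 6) = 68*74 = 5032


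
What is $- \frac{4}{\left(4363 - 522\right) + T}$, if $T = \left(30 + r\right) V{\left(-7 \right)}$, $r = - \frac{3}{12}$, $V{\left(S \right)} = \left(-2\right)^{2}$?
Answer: $- \frac{1}{990} \approx -0.0010101$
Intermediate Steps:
$V{\left(S \right)} = 4$
$r = - \frac{1}{4}$ ($r = \left(-3\right) \frac{1}{12} = - \frac{1}{4} \approx -0.25$)
$T = 119$ ($T = \left(30 - \frac{1}{4}\right) 4 = \frac{119}{4} \cdot 4 = 119$)
$- \frac{4}{\left(4363 - 522\right) + T} = - \frac{4}{\left(4363 - 522\right) + 119} = - \frac{4}{3841 + 119} = - \frac{4}{3960} = \left(-4\right) \frac{1}{3960} = - \frac{1}{990}$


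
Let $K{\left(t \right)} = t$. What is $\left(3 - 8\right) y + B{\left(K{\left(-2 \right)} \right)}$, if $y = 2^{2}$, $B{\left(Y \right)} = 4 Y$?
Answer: $-28$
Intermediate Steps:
$y = 4$
$\left(3 - 8\right) y + B{\left(K{\left(-2 \right)} \right)} = \left(3 - 8\right) 4 + 4 \left(-2\right) = \left(3 - 8\right) 4 - 8 = \left(-5\right) 4 - 8 = -20 - 8 = -28$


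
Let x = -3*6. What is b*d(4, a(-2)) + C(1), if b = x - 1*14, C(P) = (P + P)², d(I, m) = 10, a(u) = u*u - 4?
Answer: -316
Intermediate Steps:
a(u) = -4 + u² (a(u) = u² - 4 = -4 + u²)
x = -18
C(P) = 4*P² (C(P) = (2*P)² = 4*P²)
b = -32 (b = -18 - 1*14 = -18 - 14 = -32)
b*d(4, a(-2)) + C(1) = -32*10 + 4*1² = -320 + 4*1 = -320 + 4 = -316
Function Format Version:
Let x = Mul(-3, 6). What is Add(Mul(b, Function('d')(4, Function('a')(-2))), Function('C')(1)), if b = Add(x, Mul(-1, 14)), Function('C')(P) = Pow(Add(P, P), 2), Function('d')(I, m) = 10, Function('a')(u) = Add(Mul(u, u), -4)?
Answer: -316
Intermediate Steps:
Function('a')(u) = Add(-4, Pow(u, 2)) (Function('a')(u) = Add(Pow(u, 2), -4) = Add(-4, Pow(u, 2)))
x = -18
Function('C')(P) = Mul(4, Pow(P, 2)) (Function('C')(P) = Pow(Mul(2, P), 2) = Mul(4, Pow(P, 2)))
b = -32 (b = Add(-18, Mul(-1, 14)) = Add(-18, -14) = -32)
Add(Mul(b, Function('d')(4, Function('a')(-2))), Function('C')(1)) = Add(Mul(-32, 10), Mul(4, Pow(1, 2))) = Add(-320, Mul(4, 1)) = Add(-320, 4) = -316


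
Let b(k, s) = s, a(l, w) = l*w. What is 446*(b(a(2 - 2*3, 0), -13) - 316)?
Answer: -146734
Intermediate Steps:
446*(b(a(2 - 2*3, 0), -13) - 316) = 446*(-13 - 316) = 446*(-329) = -146734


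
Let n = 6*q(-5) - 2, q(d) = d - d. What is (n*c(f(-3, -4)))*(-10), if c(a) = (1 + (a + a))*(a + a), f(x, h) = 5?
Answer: 2200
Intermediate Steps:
q(d) = 0
c(a) = 2*a*(1 + 2*a) (c(a) = (1 + 2*a)*(2*a) = 2*a*(1 + 2*a))
n = -2 (n = 6*0 - 2 = 0 - 2 = -2)
(n*c(f(-3, -4)))*(-10) = -4*5*(1 + 2*5)*(-10) = -4*5*(1 + 10)*(-10) = -4*5*11*(-10) = -2*110*(-10) = -220*(-10) = 2200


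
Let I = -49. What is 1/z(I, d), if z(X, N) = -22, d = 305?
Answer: -1/22 ≈ -0.045455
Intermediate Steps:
1/z(I, d) = 1/(-22) = -1/22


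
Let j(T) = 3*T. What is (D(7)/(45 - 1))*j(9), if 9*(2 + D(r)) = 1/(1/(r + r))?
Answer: -3/11 ≈ -0.27273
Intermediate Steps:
D(r) = -2 + 2*r/9 (D(r) = -2 + 1/(9*(1/(r + r))) = -2 + 1/(9*(1/(2*r))) = -2 + 1/(9*((1/(2*r)))) = -2 + (2*r)/9 = -2 + 2*r/9)
(D(7)/(45 - 1))*j(9) = ((-2 + (2/9)*7)/(45 - 1))*(3*9) = ((-2 + 14/9)/44)*27 = -4/9*1/44*27 = -1/99*27 = -3/11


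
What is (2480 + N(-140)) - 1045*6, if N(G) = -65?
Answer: -3855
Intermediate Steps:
(2480 + N(-140)) - 1045*6 = (2480 - 65) - 1045*6 = 2415 - 6270 = -3855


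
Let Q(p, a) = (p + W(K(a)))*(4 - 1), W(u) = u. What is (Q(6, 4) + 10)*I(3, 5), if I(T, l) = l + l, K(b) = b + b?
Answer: 520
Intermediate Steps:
K(b) = 2*b
I(T, l) = 2*l
Q(p, a) = 3*p + 6*a (Q(p, a) = (p + 2*a)*(4 - 1) = (p + 2*a)*3 = 3*p + 6*a)
(Q(6, 4) + 10)*I(3, 5) = ((3*6 + 6*4) + 10)*(2*5) = ((18 + 24) + 10)*10 = (42 + 10)*10 = 52*10 = 520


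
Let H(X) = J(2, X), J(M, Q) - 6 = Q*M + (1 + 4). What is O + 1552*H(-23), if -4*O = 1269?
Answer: -218549/4 ≈ -54637.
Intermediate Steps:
O = -1269/4 (O = -1/4*1269 = -1269/4 ≈ -317.25)
J(M, Q) = 11 + M*Q (J(M, Q) = 6 + (Q*M + (1 + 4)) = 6 + (M*Q + 5) = 6 + (5 + M*Q) = 11 + M*Q)
H(X) = 11 + 2*X
O + 1552*H(-23) = -1269/4 + 1552*(11 + 2*(-23)) = -1269/4 + 1552*(11 - 46) = -1269/4 + 1552*(-35) = -1269/4 - 54320 = -218549/4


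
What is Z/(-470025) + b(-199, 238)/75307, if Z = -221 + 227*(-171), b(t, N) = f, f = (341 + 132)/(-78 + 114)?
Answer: 11784041089/141584690700 ≈ 0.083230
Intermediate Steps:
f = 473/36 ≈ 13.139
b(t, N) = 473/36
Z = -39038 (Z = -221 - 38817 = -39038)
Z/(-470025) + b(-199, 238)/75307 = -39038/(-470025) + (473/36)/75307 = -39038*(-1/470025) + (473/36)*(1/75307) = 39038/470025 + 473/2711052 = 11784041089/141584690700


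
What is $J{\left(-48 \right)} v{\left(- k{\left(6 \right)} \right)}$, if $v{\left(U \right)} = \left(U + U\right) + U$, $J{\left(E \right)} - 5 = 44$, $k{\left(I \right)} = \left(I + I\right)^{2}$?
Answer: $-21168$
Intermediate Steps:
$k{\left(I \right)} = 4 I^{2}$ ($k{\left(I \right)} = \left(2 I\right)^{2} = 4 I^{2}$)
$J{\left(E \right)} = 49$ ($J{\left(E \right)} = 5 + 44 = 49$)
$v{\left(U \right)} = 3 U$ ($v{\left(U \right)} = 2 U + U = 3 U$)
$J{\left(-48 \right)} v{\left(- k{\left(6 \right)} \right)} = 49 \cdot 3 \left(- 4 \cdot 6^{2}\right) = 49 \cdot 3 \left(- 4 \cdot 36\right) = 49 \cdot 3 \left(\left(-1\right) 144\right) = 49 \cdot 3 \left(-144\right) = 49 \left(-432\right) = -21168$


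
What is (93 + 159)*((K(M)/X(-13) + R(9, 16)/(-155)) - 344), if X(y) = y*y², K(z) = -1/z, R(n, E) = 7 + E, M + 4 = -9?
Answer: -383929453656/4426955 ≈ -86725.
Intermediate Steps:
M = -13 (M = -4 - 9 = -13)
X(y) = y³
(93 + 159)*((K(M)/X(-13) + R(9, 16)/(-155)) - 344) = (93 + 159)*(((-1/(-13))/((-13)³) + (7 + 16)/(-155)) - 344) = 252*((-1*(-1/13)/(-2197) + 23*(-1/155)) - 344) = 252*(((1/13)*(-1/2197) - 23/155) - 344) = 252*((-1/28561 - 23/155) - 344) = 252*(-657058/4426955 - 344) = 252*(-1523529578/4426955) = -383929453656/4426955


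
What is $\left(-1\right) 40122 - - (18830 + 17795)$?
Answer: $-3497$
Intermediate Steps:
$\left(-1\right) 40122 - - (18830 + 17795) = -40122 - \left(-1\right) 36625 = -40122 - -36625 = -40122 + 36625 = -3497$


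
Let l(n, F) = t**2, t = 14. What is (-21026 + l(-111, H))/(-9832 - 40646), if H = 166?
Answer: 10415/25239 ≈ 0.41265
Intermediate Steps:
l(n, F) = 196 (l(n, F) = 14**2 = 196)
(-21026 + l(-111, H))/(-9832 - 40646) = (-21026 + 196)/(-9832 - 40646) = -20830/(-50478) = -20830*(-1/50478) = 10415/25239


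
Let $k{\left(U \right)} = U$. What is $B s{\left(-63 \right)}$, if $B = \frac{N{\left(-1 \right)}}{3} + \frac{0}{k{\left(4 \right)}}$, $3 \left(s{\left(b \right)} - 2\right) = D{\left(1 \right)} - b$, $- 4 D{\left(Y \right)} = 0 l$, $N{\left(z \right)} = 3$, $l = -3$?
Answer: $23$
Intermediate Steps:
$D{\left(Y \right)} = 0$ ($D{\left(Y \right)} = - \frac{0 \left(-3\right)}{4} = \left(- \frac{1}{4}\right) 0 = 0$)
$s{\left(b \right)} = 2 - \frac{b}{3}$ ($s{\left(b \right)} = 2 + \frac{0 - b}{3} = 2 + \frac{\left(-1\right) b}{3} = 2 - \frac{b}{3}$)
$B = 1$ ($B = \frac{3}{3} + \frac{0}{4} = 3 \cdot \frac{1}{3} + 0 \cdot \frac{1}{4} = 1 + 0 = 1$)
$B s{\left(-63 \right)} = 1 \left(2 - -21\right) = 1 \left(2 + 21\right) = 1 \cdot 23 = 23$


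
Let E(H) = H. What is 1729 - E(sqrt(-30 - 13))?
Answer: 1729 - I*sqrt(43) ≈ 1729.0 - 6.5574*I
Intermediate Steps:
1729 - E(sqrt(-30 - 13)) = 1729 - sqrt(-30 - 13) = 1729 - sqrt(-43) = 1729 - I*sqrt(43)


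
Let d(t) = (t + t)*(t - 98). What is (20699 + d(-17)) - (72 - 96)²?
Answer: 24033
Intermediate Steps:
d(t) = 2*t*(-98 + t) (d(t) = (2*t)*(-98 + t) = 2*t*(-98 + t))
(20699 + d(-17)) - (72 - 96)² = (20699 + 2*(-17)*(-98 - 17)) - (72 - 96)² = (20699 + 2*(-17)*(-115)) - 1*(-24)² = (20699 + 3910) - 1*576 = 24609 - 576 = 24033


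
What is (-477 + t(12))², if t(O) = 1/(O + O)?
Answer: 131033809/576 ≈ 2.2749e+5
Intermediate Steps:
t(O) = 1/(2*O)
(-477 + t(12))² = (-477 + (½)/12)² = (-477 + (½)*(1/12))² = (-477 + 1/24)² = (-11447/24)² = 131033809/576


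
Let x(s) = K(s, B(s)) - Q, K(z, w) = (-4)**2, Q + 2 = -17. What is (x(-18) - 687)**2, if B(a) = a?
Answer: 425104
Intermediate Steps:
Q = -19 (Q = -2 - 17 = -19)
K(z, w) = 16
x(s) = 35 (x(s) = 16 - 1*(-19) = 16 + 19 = 35)
(x(-18) - 687)**2 = (35 - 687)**2 = (-652)**2 = 425104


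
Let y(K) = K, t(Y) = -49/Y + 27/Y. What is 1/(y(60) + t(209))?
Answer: 19/1138 ≈ 0.016696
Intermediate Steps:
t(Y) = -22/Y
1/(y(60) + t(209)) = 1/(60 - 22/209) = 1/(60 - 22*1/209) = 1/(60 - 2/19) = 1/(1138/19) = 19/1138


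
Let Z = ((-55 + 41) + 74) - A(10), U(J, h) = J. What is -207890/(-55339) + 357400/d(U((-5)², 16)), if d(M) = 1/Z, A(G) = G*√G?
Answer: 1186689723890/55339 - 3574000*√10 ≈ 1.0142e+7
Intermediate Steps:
A(G) = G^(3/2)
Z = 60 - 10*√10 (Z = ((-55 + 41) + 74) - 10^(3/2) = (-14 + 74) - 10*√10 = 60 - 10*√10 ≈ 28.377)
d(M) = 1/(60 - 10*√10)
-207890/(-55339) + 357400/d(U((-5)², 16)) = -207890/(-55339) + 357400/(3/130 + √10/260) = -207890*(-1/55339) + 357400/(3/130 + √10/260) = 207890/55339 + 357400/(3/130 + √10/260)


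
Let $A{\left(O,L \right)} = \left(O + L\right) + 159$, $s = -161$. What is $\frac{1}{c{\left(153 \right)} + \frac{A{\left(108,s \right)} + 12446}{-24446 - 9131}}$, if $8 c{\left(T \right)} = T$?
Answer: $\frac{268616}{5036865} \approx 0.05333$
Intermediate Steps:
$c{\left(T \right)} = \frac{T}{8}$
$A{\left(O,L \right)} = 159 + L + O$ ($A{\left(O,L \right)} = \left(L + O\right) + 159 = 159 + L + O$)
$\frac{1}{c{\left(153 \right)} + \frac{A{\left(108,s \right)} + 12446}{-24446 - 9131}} = \frac{1}{\frac{1}{8} \cdot 153 + \frac{\left(159 - 161 + 108\right) + 12446}{-24446 - 9131}} = \frac{1}{\frac{153}{8} + \frac{106 + 12446}{-33577}} = \frac{1}{\frac{153}{8} + 12552 \left(- \frac{1}{33577}\right)} = \frac{1}{\frac{153}{8} - \frac{12552}{33577}} = \frac{1}{\frac{5036865}{268616}} = \frac{268616}{5036865}$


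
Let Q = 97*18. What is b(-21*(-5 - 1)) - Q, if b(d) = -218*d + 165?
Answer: -29049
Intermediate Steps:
Q = 1746
b(d) = 165 - 218*d
b(-21*(-5 - 1)) - Q = (165 - (-4578)*(-5 - 1)) - 1*1746 = (165 - (-4578)*(-6)) - 1746 = (165 - 218*126) - 1746 = (165 - 27468) - 1746 = -27303 - 1746 = -29049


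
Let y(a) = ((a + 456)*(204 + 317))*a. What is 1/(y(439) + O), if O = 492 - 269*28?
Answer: 1/204696465 ≈ 4.8853e-9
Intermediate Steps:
y(a) = a*(237576 + 521*a) (y(a) = ((456 + a)*521)*a = (237576 + 521*a)*a = a*(237576 + 521*a))
O = -7040 (O = 492 - 7532 = -7040)
1/(y(439) + O) = 1/(521*439*(456 + 439) - 7040) = 1/(521*439*895 - 7040) = 1/(204703505 - 7040) = 1/204696465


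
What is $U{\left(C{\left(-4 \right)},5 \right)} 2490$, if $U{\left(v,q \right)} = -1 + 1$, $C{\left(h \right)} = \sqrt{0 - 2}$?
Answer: $0$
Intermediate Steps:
$C{\left(h \right)} = i \sqrt{2}$ ($C{\left(h \right)} = \sqrt{-2} = i \sqrt{2}$)
$U{\left(v,q \right)} = 0$
$U{\left(C{\left(-4 \right)},5 \right)} 2490 = 0 \cdot 2490 = 0$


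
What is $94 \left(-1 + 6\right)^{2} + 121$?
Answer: $2471$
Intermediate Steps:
$94 \left(-1 + 6\right)^{2} + 121 = 94 \cdot 5^{2} + 121 = 94 \cdot 25 + 121 = 2350 + 121 = 2471$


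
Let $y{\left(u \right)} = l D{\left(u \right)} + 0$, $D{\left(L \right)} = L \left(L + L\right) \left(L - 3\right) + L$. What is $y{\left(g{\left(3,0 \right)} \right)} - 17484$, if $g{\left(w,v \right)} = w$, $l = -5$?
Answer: $-17499$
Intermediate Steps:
$D{\left(L \right)} = L + 2 L^{2} \left(-3 + L\right)$ ($D{\left(L \right)} = L 2 L \left(-3 + L\right) + L = 2 L^{2} \left(-3 + L\right) + L = L + 2 L^{2} \left(-3 + L\right)$)
$y{\left(u \right)} = - 5 u \left(1 - 6 u + 2 u^{2}\right)$ ($y{\left(u \right)} = - 5 u \left(1 - 6 u + 2 u^{2}\right) + 0 = - 5 u \left(1 - 6 u + 2 u^{2}\right)$)
$y{\left(g{\left(3,0 \right)} \right)} - 17484 = 5 \cdot 3 \left(-1 - 2 \cdot 3^{2} + 6 \cdot 3\right) - 17484 = 5 \cdot 3 \left(-1 - 18 + 18\right) - 17484 = 5 \cdot 3 \left(-1\right) - 17484 = -15 - 17484 = -17499$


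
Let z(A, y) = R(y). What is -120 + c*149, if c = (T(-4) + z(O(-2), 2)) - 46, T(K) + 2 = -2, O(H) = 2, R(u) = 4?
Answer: -6974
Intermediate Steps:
z(A, y) = 4
T(K) = -4 (T(K) = -2 - 2 = -4)
c = -46 (c = (-4 + 4) - 46 = 0 - 46 = -46)
-120 + c*149 = -120 - 46*149 = -120 - 6854 = -6974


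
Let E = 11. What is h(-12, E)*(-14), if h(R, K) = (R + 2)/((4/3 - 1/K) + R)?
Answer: -924/71 ≈ -13.014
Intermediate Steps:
h(R, K) = (2 + R)/(4/3 + R - 1/K) (h(R, K) = (2 + R)/((4*(⅓) - 1/K) + R) = (2 + R)/((4/3 - 1/K) + R) = (2 + R)/(4/3 + R - 1/K))
h(-12, E)*(-14) = (3*11*(2 - 12)/(-3 + 4*11 + 3*11*(-12)))*(-14) = (3*11*(-10)/(-3 + 44 - 396))*(-14) = (3*11*(-10)/(-355))*(-14) = (3*11*(-1/355)*(-10))*(-14) = (66/71)*(-14) = -924/71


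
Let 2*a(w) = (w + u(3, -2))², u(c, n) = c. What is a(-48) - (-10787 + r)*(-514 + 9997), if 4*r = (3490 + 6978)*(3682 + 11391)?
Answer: -747929025339/2 ≈ -3.7396e+11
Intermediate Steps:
r = 39446041 (r = ((3490 + 6978)*(3682 + 11391))/4 = (10468*15073)/4 = (¼)*157784164 = 39446041)
a(w) = (3 + w)²/2 (a(w) = (w + 3)²/2 = (3 + w)²/2)
a(-48) - (-10787 + r)*(-514 + 9997) = (3 - 48)²/2 - (-10787 + 39446041)*(-514 + 9997) = (½)*(-45)² - 39435254*9483 = (½)*2025 - 1*373964513682 = 2025/2 - 373964513682 = -747929025339/2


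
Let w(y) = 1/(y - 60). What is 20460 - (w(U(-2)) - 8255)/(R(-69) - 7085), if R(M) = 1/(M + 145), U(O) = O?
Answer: 341503556522/16692229 ≈ 20459.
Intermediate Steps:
w(y) = 1/(-60 + y)
R(M) = 1/(145 + M)
20460 - (w(U(-2)) - 8255)/(R(-69) - 7085) = 20460 - (1/(-60 - 2) - 8255)/(1/(145 - 69) - 7085) = 20460 - (1/(-62) - 8255)/(1/76 - 7085) = 20460 - (-1/62 - 8255)/(1/76 - 7085) = 20460 - (-511811)/(62*(-538459/76)) = 20460 - (-511811)*(-76)/(62*538459) = 20460 - 1*19448818/16692229 = 20460 - 19448818/16692229 = 341503556522/16692229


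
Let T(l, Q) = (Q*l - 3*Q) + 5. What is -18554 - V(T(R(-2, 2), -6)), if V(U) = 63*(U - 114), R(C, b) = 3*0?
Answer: -12821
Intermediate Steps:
R(C, b) = 0
T(l, Q) = 5 - 3*Q + Q*l (T(l, Q) = (-3*Q + Q*l) + 5 = 5 - 3*Q + Q*l)
V(U) = -7182 + 63*U (V(U) = 63*(-114 + U) = -7182 + 63*U)
-18554 - V(T(R(-2, 2), -6)) = -18554 - (-7182 + 63*(5 - 3*(-6) - 6*0)) = -18554 - (-7182 + 63*(5 + 18 + 0)) = -18554 - (-7182 + 63*23) = -18554 - (-7182 + 1449) = -18554 - 1*(-5733) = -18554 + 5733 = -12821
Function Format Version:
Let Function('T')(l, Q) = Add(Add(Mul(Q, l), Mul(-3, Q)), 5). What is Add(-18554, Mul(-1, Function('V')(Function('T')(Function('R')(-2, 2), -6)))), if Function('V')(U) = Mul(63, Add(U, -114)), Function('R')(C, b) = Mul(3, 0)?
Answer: -12821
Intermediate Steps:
Function('R')(C, b) = 0
Function('T')(l, Q) = Add(5, Mul(-3, Q), Mul(Q, l)) (Function('T')(l, Q) = Add(Add(Mul(-3, Q), Mul(Q, l)), 5) = Add(5, Mul(-3, Q), Mul(Q, l)))
Function('V')(U) = Add(-7182, Mul(63, U)) (Function('V')(U) = Mul(63, Add(-114, U)) = Add(-7182, Mul(63, U)))
Add(-18554, Mul(-1, Function('V')(Function('T')(Function('R')(-2, 2), -6)))) = Add(-18554, Mul(-1, Add(-7182, Mul(63, Add(5, Mul(-3, -6), Mul(-6, 0)))))) = Add(-18554, Mul(-1, Add(-7182, Mul(63, Add(5, 18, 0))))) = Add(-18554, Mul(-1, Add(-7182, Mul(63, 23)))) = Add(-18554, Mul(-1, Add(-7182, 1449))) = Add(-18554, Mul(-1, -5733)) = Add(-18554, 5733) = -12821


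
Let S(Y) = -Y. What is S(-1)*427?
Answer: 427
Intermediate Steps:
S(-1)*427 = -1*(-1)*427 = 1*427 = 427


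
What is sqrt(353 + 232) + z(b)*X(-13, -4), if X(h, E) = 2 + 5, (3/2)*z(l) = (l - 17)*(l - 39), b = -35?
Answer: 53872/3 + 3*sqrt(65) ≈ 17982.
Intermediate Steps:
z(l) = 2*(-39 + l)*(-17 + l)/3 (z(l) = 2*((l - 17)*(l - 39))/3 = 2*((-17 + l)*(-39 + l))/3 = 2*((-39 + l)*(-17 + l))/3 = 2*(-39 + l)*(-17 + l)/3)
X(h, E) = 7
sqrt(353 + 232) + z(b)*X(-13, -4) = sqrt(353 + 232) + (442 - 112/3*(-35) + (2/3)*(-35)**2)*7 = sqrt(585) + (442 + 3920/3 + (2/3)*1225)*7 = 3*sqrt(65) + (442 + 3920/3 + 2450/3)*7 = 3*sqrt(65) + (7696/3)*7 = 3*sqrt(65) + 53872/3 = 53872/3 + 3*sqrt(65)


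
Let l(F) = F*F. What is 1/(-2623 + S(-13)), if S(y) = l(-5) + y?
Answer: -1/2611 ≈ -0.00038300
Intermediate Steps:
l(F) = F**2
S(y) = 25 + y (S(y) = (-5)**2 + y = 25 + y)
1/(-2623 + S(-13)) = 1/(-2623 + (25 - 13)) = 1/(-2623 + 12) = 1/(-2611) = -1/2611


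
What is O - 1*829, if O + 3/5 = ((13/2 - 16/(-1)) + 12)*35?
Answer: 3779/10 ≈ 377.90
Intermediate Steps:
O = 12069/10 (O = -3/5 + ((13/2 - 16/(-1)) + 12)*35 = -3/5 + ((13*(1/2) - 16*(-1)) + 12)*35 = -3/5 + ((13/2 + 16) + 12)*35 = -3/5 + (45/2 + 12)*35 = -3/5 + (69/2)*35 = -3/5 + 2415/2 = 12069/10 ≈ 1206.9)
O - 1*829 = 12069/10 - 1*829 = 12069/10 - 829 = 3779/10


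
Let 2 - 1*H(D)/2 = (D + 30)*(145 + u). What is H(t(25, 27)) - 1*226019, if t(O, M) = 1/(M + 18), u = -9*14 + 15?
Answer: -10262543/45 ≈ -2.2806e+5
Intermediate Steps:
u = -111 (u = -126 + 15 = -111)
t(O, M) = 1/(18 + M)
H(D) = -2036 - 68*D (H(D) = 4 - 2*(D + 30)*(145 - 111) = 4 - 2*(30 + D)*34 = 4 - 2*(1020 + 34*D) = 4 + (-2040 - 68*D) = -2036 - 68*D)
H(t(25, 27)) - 1*226019 = (-2036 - 68/(18 + 27)) - 1*226019 = (-2036 - 68/45) - 226019 = -91688/45 - 226019 = -10262543/45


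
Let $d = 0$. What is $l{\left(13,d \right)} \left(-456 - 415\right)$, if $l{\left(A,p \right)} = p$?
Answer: $0$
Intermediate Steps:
$l{\left(13,d \right)} \left(-456 - 415\right) = 0 \left(-456 - 415\right) = 0 \left(-871\right) = 0$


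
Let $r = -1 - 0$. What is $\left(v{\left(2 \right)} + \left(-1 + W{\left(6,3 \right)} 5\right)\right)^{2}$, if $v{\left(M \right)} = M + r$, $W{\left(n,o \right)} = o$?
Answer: $225$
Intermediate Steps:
$r = -1$ ($r = -1 + 0 = -1$)
$v{\left(M \right)} = -1 + M$ ($v{\left(M \right)} = M - 1 = -1 + M$)
$\left(v{\left(2 \right)} + \left(-1 + W{\left(6,3 \right)} 5\right)\right)^{2} = \left(\left(-1 + 2\right) + \left(-1 + 3 \cdot 5\right)\right)^{2} = \left(1 + \left(-1 + 15\right)\right)^{2} = \left(1 + 14\right)^{2} = 15^{2} = 225$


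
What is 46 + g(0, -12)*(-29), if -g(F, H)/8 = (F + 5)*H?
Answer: -13874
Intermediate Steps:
g(F, H) = -8*H*(5 + F) (g(F, H) = -8*(F + 5)*H = -8*(5 + F)*H = -8*H*(5 + F))
46 + g(0, -12)*(-29) = 46 - 8*(-12)*(5 + 0)*(-29) = 46 - 8*(-12)*5*(-29) = 46 + 480*(-29) = 46 - 13920 = -13874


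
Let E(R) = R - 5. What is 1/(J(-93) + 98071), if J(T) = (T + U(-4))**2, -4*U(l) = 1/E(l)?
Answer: 1296/138302425 ≈ 9.3708e-6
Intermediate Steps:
E(R) = -5 + R
U(l) = -1/(4*(-5 + l))
J(T) = (1/36 + T)**2 (J(T) = (T - 1/(-20 + 4*(-4)))**2 = (T - 1/(-20 - 16))**2 = (T - 1/(-36))**2 = (T - 1*(-1/36))**2 = (T + 1/36)**2 = (1/36 + T)**2)
1/(J(-93) + 98071) = 1/((1 + 36*(-93))**2/1296 + 98071) = 1/((1 - 3348)**2/1296 + 98071) = 1/((1/1296)*(-3347)**2 + 98071) = 1/((1/1296)*11202409 + 98071) = 1/(11202409/1296 + 98071) = 1/(138302425/1296) = 1296/138302425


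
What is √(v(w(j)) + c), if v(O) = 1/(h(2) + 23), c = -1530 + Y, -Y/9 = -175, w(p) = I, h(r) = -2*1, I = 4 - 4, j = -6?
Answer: √19866/21 ≈ 6.7118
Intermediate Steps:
I = 0
h(r) = -2
w(p) = 0
Y = 1575 (Y = -9*(-175) = 1575)
c = 45 (c = -1530 + 1575 = 45)
v(O) = 1/21 (v(O) = 1/(-2 + 23) = 1/21)
√(v(w(j)) + c) = √(1/21 + 45) = √(946/21) = √19866/21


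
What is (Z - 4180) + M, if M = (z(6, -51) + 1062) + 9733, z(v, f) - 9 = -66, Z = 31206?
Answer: 37764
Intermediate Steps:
z(v, f) = -57 (z(v, f) = 9 - 66 = -57)
M = 10738 (M = (-57 + 1062) + 9733 = 1005 + 9733 = 10738)
(Z - 4180) + M = (31206 - 4180) + 10738 = 27026 + 10738 = 37764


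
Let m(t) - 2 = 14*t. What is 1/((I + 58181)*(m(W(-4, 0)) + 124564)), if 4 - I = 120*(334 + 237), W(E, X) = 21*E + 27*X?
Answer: -1/1275235650 ≈ -7.8417e-10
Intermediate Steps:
m(t) = 2 + 14*t
I = -68516 (I = 4 - 120*(334 + 237) = 4 - 120*571 = 4 - 1*68520 = 4 - 68520 = -68516)
1/((I + 58181)*(m(W(-4, 0)) + 124564)) = 1/((-68516 + 58181)*((2 + 14*(21*(-4) + 27*0)) + 124564)) = 1/(-10335*((2 + 14*(-84 + 0)) + 124564)) = 1/(-10335*((2 + 14*(-84)) + 124564)) = 1/(-10335*((2 - 1176) + 124564)) = 1/(-10335*(-1174 + 124564)) = 1/(-10335*123390) = 1/(-1275235650) = -1/1275235650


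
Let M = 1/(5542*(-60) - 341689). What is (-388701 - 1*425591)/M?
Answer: 549002995028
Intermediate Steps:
M = -1/674209 (M = 1/(-332520 - 341689) = 1/(-674209) = -1/674209 ≈ -1.4832e-6)
(-388701 - 1*425591)/M = (-388701 - 1*425591)/(-1/674209) = (-388701 - 425591)*(-674209) = -814292*(-674209) = 549002995028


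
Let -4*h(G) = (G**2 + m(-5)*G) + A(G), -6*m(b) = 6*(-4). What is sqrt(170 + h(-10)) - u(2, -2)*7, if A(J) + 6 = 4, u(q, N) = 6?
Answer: -42 + sqrt(622)/2 ≈ -29.530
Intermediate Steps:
A(J) = -2 (A(J) = -6 + 4 = -2)
m(b) = 4 (m(b) = -(-4) = -1/6*(-24) = 4)
h(G) = 1/2 - G - G**2/4 (h(G) = -((G**2 + 4*G) - 2)/4 = -(-2 + G**2 + 4*G)/4 = 1/2 - G - G**2/4)
sqrt(170 + h(-10)) - u(2, -2)*7 = sqrt(170 + (1/2 - 1*(-10) - 1/4*(-10)**2)) - 6*7 = sqrt(170 + (1/2 + 10 - 1/4*100)) - 1*42 = sqrt(170 + (1/2 + 10 - 25)) - 42 = sqrt(170 - 29/2) - 42 = sqrt(311/2) - 42 = sqrt(622)/2 - 42 = -42 + sqrt(622)/2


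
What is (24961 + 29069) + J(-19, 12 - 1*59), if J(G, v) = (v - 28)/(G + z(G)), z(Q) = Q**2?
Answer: 6159395/114 ≈ 54030.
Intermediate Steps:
J(G, v) = (-28 + v)/(G + G**2) (J(G, v) = (v - 28)/(G + G**2) = (-28 + v)/(G + G**2))
(24961 + 29069) + J(-19, 12 - 1*59) = (24961 + 29069) + (-28 + (12 - 1*59))/((-19)*(1 - 19)) = 54030 - 1/19*(-28 + (12 - 59))/(-18) = 54030 - 1/19*(-1/18)*(-28 - 47) = 54030 - 1/19*(-1/18)*(-75) = 54030 - 25/114 = 6159395/114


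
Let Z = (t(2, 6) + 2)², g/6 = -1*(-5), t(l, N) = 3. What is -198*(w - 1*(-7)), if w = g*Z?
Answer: -149886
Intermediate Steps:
g = 30 (g = 6*(-1*(-5)) = 6*5 = 30)
Z = 25 (Z = (3 + 2)² = 5² = 25)
w = 750 (w = 30*25 = 750)
-198*(w - 1*(-7)) = -198*(750 - 1*(-7)) = -198*(750 + 7) = -198*757 = -149886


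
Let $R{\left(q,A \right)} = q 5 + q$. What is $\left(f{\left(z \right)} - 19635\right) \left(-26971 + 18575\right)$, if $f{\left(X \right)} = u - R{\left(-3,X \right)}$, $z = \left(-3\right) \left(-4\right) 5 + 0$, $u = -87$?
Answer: $165434784$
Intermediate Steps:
$R{\left(q,A \right)} = 6 q$ ($R{\left(q,A \right)} = 5 q + q = 6 q$)
$z = 60$ ($z = 12 \cdot 5 + 0 = 60 + 0 = 60$)
$f{\left(X \right)} = -69$ ($f{\left(X \right)} = -87 - 6 \left(-3\right) = -87 - -18 = -87 + 18 = -69$)
$\left(f{\left(z \right)} - 19635\right) \left(-26971 + 18575\right) = \left(-69 - 19635\right) \left(-26971 + 18575\right) = \left(-19704\right) \left(-8396\right) = 165434784$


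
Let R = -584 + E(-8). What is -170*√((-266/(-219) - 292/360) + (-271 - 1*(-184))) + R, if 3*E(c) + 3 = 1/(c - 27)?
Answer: -61426/105 - 119*I*√8476030/219 ≈ -585.01 - 1582.0*I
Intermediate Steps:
E(c) = -1 + 1/(3*(-27 + c)) (E(c) = -1 + 1/(3*(c - 27)) = -1 + 1/(3*(-27 + c)))
R = -61426/105 (R = -584 + (82/3 - 1*(-8))/(-27 - 8) = -584 + (82/3 + 8)/(-35) = -584 - 1/35*106/3 = -584 - 106/105 = -61426/105 ≈ -585.01)
-170*√((-266/(-219) - 292/360) + (-271 - 1*(-184))) + R = -170*√((-266/(-219) - 292/360) + (-271 - 1*(-184))) - 61426/105 = -170*√((-266*(-1/219) - 292*1/360) + (-271 + 184)) - 61426/105 = -170*√((266/219 - 73/90) - 87) - 61426/105 = -170*√(2651/6570 - 87) - 61426/105 = -119*I*√8476030/219 - 61426/105 = -61426/105 - 119*I*√8476030/219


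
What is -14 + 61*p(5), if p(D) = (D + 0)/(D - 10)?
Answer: -75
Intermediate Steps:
p(D) = D/(-10 + D)
-14 + 61*p(5) = -14 + 61*(5/(-10 + 5)) = -14 + 61*(5/(-5)) = -14 + 61*(5*(-⅕)) = -14 + 61*(-1) = -14 - 61 = -75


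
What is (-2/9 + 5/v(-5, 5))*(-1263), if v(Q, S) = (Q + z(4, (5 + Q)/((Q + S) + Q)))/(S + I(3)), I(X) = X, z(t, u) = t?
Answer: 152402/3 ≈ 50801.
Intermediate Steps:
v(Q, S) = (4 + Q)/(3 + S) (v(Q, S) = (Q + 4)/(S + 3) = (4 + Q)/(3 + S))
(-2/9 + 5/v(-5, 5))*(-1263) = (-2/9 + 5/(((4 - 5)/(3 + 5))))*(-1263) = (-2*⅑ + 5/((-1/8)))*(-1263) = (-2/9 + 5/(((⅛)*(-1))))*(-1263) = (-2/9 + 5/(-⅛))*(-1263) = (-2/9 + 5*(-8))*(-1263) = (-2/9 - 40)*(-1263) = -362/9*(-1263) = 152402/3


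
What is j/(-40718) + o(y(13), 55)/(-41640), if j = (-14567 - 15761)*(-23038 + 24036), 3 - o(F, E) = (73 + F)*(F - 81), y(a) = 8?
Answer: 52503804853/70645730 ≈ 743.20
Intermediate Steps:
o(F, E) = 3 - (-81 + F)*(73 + F) (o(F, E) = 3 - (73 + F)*(F - 81) = 3 - (73 + F)*(-81 + F) = 3 - (-81 + F)*(73 + F))
j = -30267344 (j = -30328*998 = -30267344)
j/(-40718) + o(y(13), 55)/(-41640) = -30267344/(-40718) + (5916 - 1*8² + 8*8)/(-41640) = -30267344*(-1/40718) + (5916 - 1*64 + 64)*(-1/41640) = 15133672/20359 + (5916 - 64 + 64)*(-1/41640) = 15133672/20359 + 5916*(-1/41640) = 15133672/20359 - 493/3470 = 52503804853/70645730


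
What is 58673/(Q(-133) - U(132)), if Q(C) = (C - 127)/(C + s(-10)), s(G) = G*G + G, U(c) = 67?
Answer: -2522939/2621 ≈ -962.59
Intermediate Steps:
s(G) = G + G² (s(G) = G² + G = G + G²)
Q(C) = (-127 + C)/(90 + C) (Q(C) = (C - 127)/(C - 10*(1 - 10)) = (-127 + C)/(C - 10*(-9)) = (-127 + C)/(C + 90) = (-127 + C)/(90 + C))
58673/(Q(-133) - U(132)) = 58673/((-127 - 133)/(90 - 133) - 1*67) = 58673/(-260/(-43) - 67) = 58673/(-1/43*(-260) - 67) = 58673/(260/43 - 67) = 58673/(-2621/43) = 58673*(-43/2621) = -2522939/2621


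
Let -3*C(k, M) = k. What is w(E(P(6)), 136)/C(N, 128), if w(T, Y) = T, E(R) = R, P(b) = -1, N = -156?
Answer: -1/52 ≈ -0.019231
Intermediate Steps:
C(k, M) = -k/3
w(E(P(6)), 136)/C(N, 128) = -1/((-⅓*(-156))) = -1/52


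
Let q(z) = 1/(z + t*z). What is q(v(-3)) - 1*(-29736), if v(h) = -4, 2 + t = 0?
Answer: 118945/4 ≈ 29736.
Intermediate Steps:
t = -2 (t = -2 + 0 = -2)
q(z) = -1/z (q(z) = 1/(z - 2*z) = 1/(-z) = -1/z)
q(v(-3)) - 1*(-29736) = -1/(-4) - 1*(-29736) = -1*(-¼) + 29736 = ¼ + 29736 = 118945/4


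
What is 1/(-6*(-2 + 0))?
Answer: 1/12 ≈ 0.083333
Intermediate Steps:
1/(-6*(-2 + 0)) = 1/(-6*(-2)) = 1/12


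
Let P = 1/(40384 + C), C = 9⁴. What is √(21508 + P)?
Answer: √47400040748645/46945 ≈ 146.66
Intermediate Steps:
C = 6561
P = 1/46945 (P = 1/(40384 + 6561) = 1/46945 ≈ 2.1302e-5)
√(21508 + P) = √(21508 + 1/46945) = √(1009693061/46945) = √47400040748645/46945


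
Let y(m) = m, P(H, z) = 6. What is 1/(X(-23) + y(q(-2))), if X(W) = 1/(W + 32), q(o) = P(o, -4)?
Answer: 9/55 ≈ 0.16364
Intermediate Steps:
q(o) = 6
X(W) = 1/(32 + W)
1/(X(-23) + y(q(-2))) = 1/(1/(32 - 23) + 6) = 1/(1/9 + 6) = 1/(⅑ + 6) = 1/(55/9) = 9/55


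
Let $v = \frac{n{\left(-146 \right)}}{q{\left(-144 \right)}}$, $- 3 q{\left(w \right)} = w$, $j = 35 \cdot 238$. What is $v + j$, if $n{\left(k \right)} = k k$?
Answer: $\frac{105289}{12} \approx 8774.1$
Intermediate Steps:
$j = 8330$
$n{\left(k \right)} = k^{2}$
$q{\left(w \right)} = - \frac{w}{3}$
$v = \frac{5329}{12}$ ($v = \frac{\left(-146\right)^{2}}{\left(- \frac{1}{3}\right) \left(-144\right)} = \frac{21316}{48} = 21316 \cdot \frac{1}{48} = \frac{5329}{12} \approx 444.08$)
$v + j = \frac{5329}{12} + 8330 = \frac{105289}{12}$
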